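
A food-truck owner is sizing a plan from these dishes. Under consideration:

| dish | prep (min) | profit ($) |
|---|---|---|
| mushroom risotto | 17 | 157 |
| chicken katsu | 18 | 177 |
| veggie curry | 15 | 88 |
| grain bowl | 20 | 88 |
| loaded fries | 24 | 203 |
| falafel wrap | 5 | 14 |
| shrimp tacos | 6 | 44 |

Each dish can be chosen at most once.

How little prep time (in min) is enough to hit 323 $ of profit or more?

35

Minimise min subject to total profit ≥ 323.
Taking mushroom risotto + chicken katsu gives 334 (≥ 323) for 35 min.
No combination under 35 min hits 323.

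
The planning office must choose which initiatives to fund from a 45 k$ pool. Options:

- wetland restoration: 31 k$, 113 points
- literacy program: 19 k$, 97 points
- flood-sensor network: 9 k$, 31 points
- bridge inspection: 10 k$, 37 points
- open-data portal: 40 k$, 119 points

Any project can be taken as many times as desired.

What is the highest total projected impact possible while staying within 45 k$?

194

Ranking by ratio (projected impact/k$): literacy program 5.11, bridge inspection 3.70, wetland restoration 3.65.
2×literacy program uses 38 of the 45 k$ and totals 194.
Every other selection either busts 45 k$ or fails to beat 194.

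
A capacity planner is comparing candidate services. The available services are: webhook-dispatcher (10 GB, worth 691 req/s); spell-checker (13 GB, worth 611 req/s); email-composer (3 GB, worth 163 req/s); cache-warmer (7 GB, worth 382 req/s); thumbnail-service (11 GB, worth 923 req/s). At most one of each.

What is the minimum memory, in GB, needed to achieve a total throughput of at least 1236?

18

Minimise GB subject to total throughput ≥ 1236.
Taking cache-warmer + thumbnail-service gives 1305 (≥ 1236) for 18 GB.
Any bundle with less than 18 GB falls short of 1236.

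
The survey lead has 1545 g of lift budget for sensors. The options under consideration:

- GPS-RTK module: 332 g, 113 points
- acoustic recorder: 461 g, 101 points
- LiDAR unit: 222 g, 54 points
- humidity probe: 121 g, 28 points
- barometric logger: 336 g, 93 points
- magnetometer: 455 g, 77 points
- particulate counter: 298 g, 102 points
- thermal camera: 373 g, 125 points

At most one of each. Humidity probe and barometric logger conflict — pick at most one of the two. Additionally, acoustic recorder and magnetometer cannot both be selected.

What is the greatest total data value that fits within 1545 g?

Density check — particulate counter 0.34, GPS-RTK module 0.34, thermal camera 0.34, barometric logger 0.28 are the best per g.
Best packing: GPS-RTK module + acoustic recorder + particulate counter + thermal camera — 1464 g, 441 total.
The spare 81 g is too small for any remaining sensor, and no feasible exchange beats 441.

441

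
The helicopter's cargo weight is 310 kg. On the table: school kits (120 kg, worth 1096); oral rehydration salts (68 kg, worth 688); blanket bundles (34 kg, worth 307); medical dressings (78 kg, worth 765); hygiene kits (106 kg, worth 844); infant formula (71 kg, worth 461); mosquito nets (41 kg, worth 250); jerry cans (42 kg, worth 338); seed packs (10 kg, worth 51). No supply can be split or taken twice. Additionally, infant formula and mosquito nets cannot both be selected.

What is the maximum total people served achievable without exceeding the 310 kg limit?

2907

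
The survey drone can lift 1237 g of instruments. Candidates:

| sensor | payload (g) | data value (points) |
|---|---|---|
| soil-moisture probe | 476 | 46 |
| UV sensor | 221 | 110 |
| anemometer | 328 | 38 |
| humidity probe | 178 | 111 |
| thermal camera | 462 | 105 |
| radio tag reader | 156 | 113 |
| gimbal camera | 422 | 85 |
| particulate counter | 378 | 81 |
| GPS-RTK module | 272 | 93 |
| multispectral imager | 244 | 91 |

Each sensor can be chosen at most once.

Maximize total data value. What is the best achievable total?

Density check — radio tag reader 0.72, humidity probe 0.62, UV sensor 0.50, multispectral imager 0.37 are the best per g.
UV sensor + humidity probe + radio tag reader + GPS-RTK module + multispectral imager uses 1071 of the 1237 g and totals 518.
The spare 166 g is too small for any remaining sensor, and no exchange beats 518.

518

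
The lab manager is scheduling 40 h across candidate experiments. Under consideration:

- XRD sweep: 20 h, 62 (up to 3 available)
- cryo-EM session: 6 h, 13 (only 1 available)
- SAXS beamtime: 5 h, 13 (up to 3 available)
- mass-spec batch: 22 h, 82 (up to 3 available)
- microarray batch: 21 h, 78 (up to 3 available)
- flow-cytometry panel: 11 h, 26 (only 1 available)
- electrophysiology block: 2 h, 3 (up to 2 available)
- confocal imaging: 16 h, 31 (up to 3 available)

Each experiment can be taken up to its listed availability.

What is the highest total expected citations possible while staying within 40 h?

Taking SAXS beamtime + mass-spec batch + flow-cytometry panel + electrophysiology block: 40 h used, 124 in expected citations.
Nothing else within 40 h beats 124.

124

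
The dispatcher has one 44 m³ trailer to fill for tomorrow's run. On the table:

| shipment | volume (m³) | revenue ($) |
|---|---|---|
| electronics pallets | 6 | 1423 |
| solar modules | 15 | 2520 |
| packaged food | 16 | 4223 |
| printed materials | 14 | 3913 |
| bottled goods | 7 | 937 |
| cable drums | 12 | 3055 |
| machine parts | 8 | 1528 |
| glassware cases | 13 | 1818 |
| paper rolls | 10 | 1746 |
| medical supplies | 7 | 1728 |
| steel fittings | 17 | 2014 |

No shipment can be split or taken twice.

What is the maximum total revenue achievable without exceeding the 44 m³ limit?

11287

Greedy by ratio would take packaged food + printed materials + cable drums: 42 m³ used, total 11191.
The 12 m³ tied up in cable drums is better spent on electronics pallets + medical supplies — total rises to 11287 (43 m³).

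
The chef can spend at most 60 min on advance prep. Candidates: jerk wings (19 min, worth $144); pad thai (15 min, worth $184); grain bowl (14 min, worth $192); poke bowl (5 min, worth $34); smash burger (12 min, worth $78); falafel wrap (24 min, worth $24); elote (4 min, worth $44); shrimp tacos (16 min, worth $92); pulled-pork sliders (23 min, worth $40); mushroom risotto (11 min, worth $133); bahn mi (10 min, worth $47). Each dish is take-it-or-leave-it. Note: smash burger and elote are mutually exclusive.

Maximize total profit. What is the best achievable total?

653

By profit per min: grain bowl 13.71, pad thai 12.27, mushroom risotto 12.09, elote 11.00 lead.
A density-first pass picks pad thai + grain bowl + poke bowl + elote + mushroom risotto + bahn mi — 634 at 59 min.
Replace poke bowl and elote and bahn mi with jerk wings: the trade gains 19 net, giving 653 at 59 min.
The closest alternative, pad thai + grain bowl + elote + shrimp tacos + mushroom risotto, reaches only 645.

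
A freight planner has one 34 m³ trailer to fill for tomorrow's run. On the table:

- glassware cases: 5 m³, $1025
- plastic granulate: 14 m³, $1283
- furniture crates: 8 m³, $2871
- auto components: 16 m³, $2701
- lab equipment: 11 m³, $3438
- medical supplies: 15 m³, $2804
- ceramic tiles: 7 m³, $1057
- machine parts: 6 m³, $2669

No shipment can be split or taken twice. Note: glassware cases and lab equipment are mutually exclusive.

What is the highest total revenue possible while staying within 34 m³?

10035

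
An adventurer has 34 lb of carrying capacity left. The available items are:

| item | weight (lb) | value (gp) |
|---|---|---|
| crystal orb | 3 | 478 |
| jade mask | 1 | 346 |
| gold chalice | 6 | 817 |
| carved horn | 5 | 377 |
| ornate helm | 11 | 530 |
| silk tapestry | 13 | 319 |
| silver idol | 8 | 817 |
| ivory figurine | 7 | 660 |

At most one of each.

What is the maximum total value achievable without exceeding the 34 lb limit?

The ratio ordering already packs tightly: crystal orb + jade mask + gold chalice + carved horn + silver idol + ivory figurine, 30 lb, 3495.
Next best is crystal orb + jade mask + gold chalice + carved horn + ornate helm + silver idol at 3365 (34 lb) — short by 130.

3495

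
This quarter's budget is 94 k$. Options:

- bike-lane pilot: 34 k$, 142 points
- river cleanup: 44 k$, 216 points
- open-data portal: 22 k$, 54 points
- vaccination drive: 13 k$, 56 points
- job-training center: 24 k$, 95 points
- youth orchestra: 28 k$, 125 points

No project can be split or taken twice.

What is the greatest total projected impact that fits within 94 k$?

A density-first pass picks river cleanup + vaccination drive + youth orchestra — 397 at 85 k$.
Dropping youth orchestra frees 28 k$; slotting in bike-lane pilot (34 k$) lifts the total to 414 at 91 k$.
The closest alternative, river cleanup + vaccination drive + youth orchestra, reaches only 397.

414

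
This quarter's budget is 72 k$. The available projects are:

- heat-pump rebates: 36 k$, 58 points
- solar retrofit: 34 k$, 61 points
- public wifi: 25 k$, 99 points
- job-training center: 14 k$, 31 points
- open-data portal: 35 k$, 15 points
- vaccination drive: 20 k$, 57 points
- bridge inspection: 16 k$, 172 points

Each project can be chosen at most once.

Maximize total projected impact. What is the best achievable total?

328

Best packing: public wifi + vaccination drive + bridge inspection — 61 k$, 328 total.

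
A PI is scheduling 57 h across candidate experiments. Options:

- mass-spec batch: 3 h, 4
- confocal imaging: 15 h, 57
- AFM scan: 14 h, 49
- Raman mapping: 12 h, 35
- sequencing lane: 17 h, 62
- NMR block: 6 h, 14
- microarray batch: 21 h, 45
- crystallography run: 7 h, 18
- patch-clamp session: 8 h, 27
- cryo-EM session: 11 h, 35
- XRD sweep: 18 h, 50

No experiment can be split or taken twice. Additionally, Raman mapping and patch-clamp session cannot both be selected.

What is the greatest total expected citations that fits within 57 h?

203

A density-first pass picks mass-spec batch + confocal imaging + AFM scan + sequencing lane + patch-clamp session — 199 at 57 h.
Replace mass-spec batch and patch-clamp session with cryo-EM session: the trade gains 4 net, giving 203 at 57 h.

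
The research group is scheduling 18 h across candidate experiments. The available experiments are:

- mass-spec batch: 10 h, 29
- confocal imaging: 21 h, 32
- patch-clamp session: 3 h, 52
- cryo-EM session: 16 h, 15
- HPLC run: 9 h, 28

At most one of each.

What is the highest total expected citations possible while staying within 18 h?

A density-first pass picks patch-clamp session + HPLC run — 80 at 12 h.
Dropping HPLC run frees 9 h; slotting in mass-spec batch (10 h) lifts the total to 81 at 13 h.
The spare 5 h is too small for any remaining experiment, and no exchange beats 81.

81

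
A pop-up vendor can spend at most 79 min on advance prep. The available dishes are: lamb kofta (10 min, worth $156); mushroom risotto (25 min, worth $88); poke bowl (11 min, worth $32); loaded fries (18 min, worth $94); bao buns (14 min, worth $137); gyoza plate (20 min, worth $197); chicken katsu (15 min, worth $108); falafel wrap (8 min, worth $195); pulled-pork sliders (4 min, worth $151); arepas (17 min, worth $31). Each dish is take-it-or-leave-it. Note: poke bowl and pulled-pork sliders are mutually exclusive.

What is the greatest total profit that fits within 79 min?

944

Density check — pulled-pork sliders 37.75, falafel wrap 24.38, lamb kofta 15.60, gyoza plate 9.85 are the best per min.
Best packing: lamb kofta + bao buns + gyoza plate + chicken katsu + falafel wrap + pulled-pork sliders — 71 min, 944 total.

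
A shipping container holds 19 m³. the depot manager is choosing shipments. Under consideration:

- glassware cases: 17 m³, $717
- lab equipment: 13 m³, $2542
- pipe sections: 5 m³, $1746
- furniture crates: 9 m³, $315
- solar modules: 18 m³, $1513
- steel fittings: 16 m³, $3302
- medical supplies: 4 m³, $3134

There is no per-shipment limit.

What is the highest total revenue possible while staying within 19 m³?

12536

The ratio ordering already packs tightly: 4×medical supplies, 16 m³, 12536.
No other feasible combination exceeds 12536.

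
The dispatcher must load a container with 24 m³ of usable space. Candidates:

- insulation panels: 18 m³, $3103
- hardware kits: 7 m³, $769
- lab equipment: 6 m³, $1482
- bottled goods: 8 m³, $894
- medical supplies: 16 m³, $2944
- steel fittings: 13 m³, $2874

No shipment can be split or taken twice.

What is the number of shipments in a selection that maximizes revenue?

2

Optimal total is 4585.
One optimal bundle: insulation panels + lab equipment (24 m³).
Any selection reaching 4585 contains exactly 2 shipments.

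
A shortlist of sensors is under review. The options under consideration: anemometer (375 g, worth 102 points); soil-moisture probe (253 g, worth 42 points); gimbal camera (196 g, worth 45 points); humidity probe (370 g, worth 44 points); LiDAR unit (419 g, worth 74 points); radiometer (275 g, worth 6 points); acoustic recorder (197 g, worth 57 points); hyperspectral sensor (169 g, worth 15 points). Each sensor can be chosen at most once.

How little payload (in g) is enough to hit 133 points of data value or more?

Need the lightest bundle worth ≥ 133.
anemometer + gimbal camera reaches 147 using 571 g.
Below 571 g the best achievable stays under 133.

571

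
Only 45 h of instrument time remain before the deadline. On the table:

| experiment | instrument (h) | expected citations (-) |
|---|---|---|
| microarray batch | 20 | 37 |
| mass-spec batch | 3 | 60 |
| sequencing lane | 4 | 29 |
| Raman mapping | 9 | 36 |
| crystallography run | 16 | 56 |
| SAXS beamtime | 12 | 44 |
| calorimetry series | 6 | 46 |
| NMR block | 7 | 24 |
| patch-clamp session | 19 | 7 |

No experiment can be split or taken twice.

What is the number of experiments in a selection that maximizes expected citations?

6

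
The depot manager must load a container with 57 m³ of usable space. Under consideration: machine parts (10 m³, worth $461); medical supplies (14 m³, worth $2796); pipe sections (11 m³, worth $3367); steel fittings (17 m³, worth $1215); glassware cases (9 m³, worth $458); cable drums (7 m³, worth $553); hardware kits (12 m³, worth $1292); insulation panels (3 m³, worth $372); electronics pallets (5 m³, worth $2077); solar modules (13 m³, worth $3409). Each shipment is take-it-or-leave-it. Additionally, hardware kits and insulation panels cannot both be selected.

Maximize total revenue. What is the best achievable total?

12941

A density-first pass picks medical supplies + pipe sections + cable drums + insulation panels + electronics pallets + solar modules — 12574 at 53 m³.
Dropping cable drums and insulation panels frees 10 m³; slotting in hardware kits (12 m³) lifts the total to 12941 at 55 m³.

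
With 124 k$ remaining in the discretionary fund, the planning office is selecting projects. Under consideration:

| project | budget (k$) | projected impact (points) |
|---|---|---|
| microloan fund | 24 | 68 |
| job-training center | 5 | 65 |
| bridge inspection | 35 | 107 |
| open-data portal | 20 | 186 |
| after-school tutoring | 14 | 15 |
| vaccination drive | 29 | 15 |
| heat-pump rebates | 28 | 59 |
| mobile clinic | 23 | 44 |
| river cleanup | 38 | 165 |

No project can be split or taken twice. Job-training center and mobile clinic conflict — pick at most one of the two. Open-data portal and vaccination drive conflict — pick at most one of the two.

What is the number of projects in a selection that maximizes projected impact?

Best achievable projected impact is 591.
microloan fund + job-training center + bridge inspection + open-data portal + river cleanup hits 591 at 122 k$.
Any selection reaching 591 contains exactly 5 projects.

5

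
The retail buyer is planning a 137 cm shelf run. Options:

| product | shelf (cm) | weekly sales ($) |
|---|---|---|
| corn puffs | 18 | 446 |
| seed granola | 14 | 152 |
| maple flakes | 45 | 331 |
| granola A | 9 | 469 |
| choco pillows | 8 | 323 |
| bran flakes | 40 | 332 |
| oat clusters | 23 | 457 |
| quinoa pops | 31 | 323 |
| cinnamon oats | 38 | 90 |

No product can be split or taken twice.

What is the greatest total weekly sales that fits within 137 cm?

2350

The ratio heuristic lands on corn puffs + seed granola + granola A + choco pillows + oat clusters + quinoa pops (2170) but leaves 34 cm idle.
Replace seed granola with bran flakes: the trade gains 180 net, giving 2350 at 129 cm.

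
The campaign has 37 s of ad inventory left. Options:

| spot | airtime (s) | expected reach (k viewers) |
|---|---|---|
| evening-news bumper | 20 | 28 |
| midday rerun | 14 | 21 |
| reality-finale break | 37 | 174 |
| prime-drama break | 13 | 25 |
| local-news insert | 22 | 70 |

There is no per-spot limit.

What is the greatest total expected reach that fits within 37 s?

174

The ratio ordering already packs tightly: reality-finale break, 37 s, 174.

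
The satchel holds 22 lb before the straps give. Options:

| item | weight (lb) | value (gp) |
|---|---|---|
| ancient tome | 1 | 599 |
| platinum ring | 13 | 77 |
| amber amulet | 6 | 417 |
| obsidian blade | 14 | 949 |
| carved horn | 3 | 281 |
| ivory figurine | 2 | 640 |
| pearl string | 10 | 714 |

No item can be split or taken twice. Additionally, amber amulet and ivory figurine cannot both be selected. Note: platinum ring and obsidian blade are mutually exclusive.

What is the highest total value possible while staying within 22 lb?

2469

Taking ancient tome + obsidian blade + carved horn + ivory figurine: 20 lb used, 2469 in value.
That's the maximum — no feasible swap from here does better than 2469.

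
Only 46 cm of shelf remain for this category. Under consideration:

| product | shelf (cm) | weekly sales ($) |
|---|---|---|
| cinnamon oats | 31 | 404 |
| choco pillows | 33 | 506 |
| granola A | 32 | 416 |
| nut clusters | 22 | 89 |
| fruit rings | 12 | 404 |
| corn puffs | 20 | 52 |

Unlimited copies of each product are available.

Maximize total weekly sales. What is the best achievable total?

1212

Ranking by ratio (weekly sales/cm): fruit rings 33.67, choco pillows 15.33, cinnamon oats 13.03, granola A 13.00.
The ratio ordering already packs tightly: 3×fruit rings, 36 cm, 1212.
That's the maximum — no swap from here does better than 1212.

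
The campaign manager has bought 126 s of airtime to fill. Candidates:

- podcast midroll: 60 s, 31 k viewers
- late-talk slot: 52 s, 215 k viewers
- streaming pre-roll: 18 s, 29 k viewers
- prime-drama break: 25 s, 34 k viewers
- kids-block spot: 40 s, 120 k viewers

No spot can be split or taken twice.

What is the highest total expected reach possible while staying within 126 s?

369

A density-first pass picks late-talk slot + streaming pre-roll + kids-block spot — 364 at 110 s.
Replace streaming pre-roll with prime-drama break: the trade gains 5 net, giving 369 at 117 s.
The closest alternative, late-talk slot + streaming pre-roll + kids-block spot, reaches only 364.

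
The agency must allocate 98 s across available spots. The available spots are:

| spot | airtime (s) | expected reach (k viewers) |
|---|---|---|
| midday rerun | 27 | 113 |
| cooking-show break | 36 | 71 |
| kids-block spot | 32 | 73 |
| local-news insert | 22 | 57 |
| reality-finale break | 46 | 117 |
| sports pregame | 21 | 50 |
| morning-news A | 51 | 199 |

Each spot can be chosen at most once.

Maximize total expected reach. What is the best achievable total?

316

By expected reach per s: midday rerun 4.19, morning-news A 3.90, local-news insert 2.59 lead.
A density-first pass picks midday rerun + morning-news A — 312 at 78 s.
Replace midday rerun with reality-finale break: the trade gains 4 net, giving 316 at 97 s.
Nothing else within 98 s beats 316.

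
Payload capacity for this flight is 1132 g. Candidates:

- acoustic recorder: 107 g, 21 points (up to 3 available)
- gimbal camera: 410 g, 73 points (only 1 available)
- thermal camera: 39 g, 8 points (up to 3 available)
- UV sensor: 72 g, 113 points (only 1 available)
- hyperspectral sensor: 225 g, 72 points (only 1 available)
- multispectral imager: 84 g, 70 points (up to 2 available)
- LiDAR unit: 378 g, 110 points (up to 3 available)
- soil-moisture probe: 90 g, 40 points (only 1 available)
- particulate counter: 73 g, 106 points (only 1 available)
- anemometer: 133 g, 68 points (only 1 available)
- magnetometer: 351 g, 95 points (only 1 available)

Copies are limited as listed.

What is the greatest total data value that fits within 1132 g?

634

Taking UV sensor + hyperspectral sensor + 2×multispectral imager + soil-moisture probe + particulate counter + anemometer + magnetometer: 1112 g used, 634 in data value.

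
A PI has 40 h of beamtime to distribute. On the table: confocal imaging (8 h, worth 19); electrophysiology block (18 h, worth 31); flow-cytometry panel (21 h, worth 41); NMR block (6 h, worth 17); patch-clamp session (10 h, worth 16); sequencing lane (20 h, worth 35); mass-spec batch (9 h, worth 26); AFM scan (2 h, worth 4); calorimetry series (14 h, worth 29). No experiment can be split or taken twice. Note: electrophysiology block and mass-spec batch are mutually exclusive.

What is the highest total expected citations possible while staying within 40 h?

The ratio ordering already packs tightly: confocal imaging + NMR block + mass-spec batch + AFM scan + calorimetry series, 39 h, 95.
An exhaustive check of the 512 subsets confirms 95.

95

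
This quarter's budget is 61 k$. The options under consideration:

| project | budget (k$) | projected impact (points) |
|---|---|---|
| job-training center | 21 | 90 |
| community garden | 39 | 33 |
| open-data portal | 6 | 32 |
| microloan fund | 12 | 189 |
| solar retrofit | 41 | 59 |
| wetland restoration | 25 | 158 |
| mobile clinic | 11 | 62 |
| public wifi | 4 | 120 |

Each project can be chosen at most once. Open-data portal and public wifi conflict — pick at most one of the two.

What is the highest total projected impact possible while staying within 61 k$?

529

Best packing: microloan fund + wetland restoration + mobile clinic + public wifi — 52 k$, 529 total.
Nothing else feasible within 61 k$ beats 529.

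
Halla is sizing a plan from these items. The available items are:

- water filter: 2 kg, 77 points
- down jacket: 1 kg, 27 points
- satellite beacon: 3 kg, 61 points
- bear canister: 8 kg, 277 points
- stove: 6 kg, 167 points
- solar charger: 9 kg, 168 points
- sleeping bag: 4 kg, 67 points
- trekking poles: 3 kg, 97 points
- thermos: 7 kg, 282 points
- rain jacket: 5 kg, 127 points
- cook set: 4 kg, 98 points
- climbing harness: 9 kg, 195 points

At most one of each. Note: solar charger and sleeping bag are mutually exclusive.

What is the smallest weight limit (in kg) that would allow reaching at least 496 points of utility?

15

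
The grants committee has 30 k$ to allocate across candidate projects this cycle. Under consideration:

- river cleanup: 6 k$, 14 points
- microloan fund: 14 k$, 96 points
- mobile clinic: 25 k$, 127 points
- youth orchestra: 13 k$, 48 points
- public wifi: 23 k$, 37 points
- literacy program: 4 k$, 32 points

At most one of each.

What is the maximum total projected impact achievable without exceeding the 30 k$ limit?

159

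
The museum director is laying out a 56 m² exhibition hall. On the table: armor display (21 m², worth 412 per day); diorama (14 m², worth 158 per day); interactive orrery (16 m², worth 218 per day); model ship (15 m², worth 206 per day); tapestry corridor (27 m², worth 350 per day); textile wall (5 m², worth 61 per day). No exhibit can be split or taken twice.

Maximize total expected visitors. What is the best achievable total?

849

By expected visitors per m²: armor display 19.62, model ship 13.73, interactive orrery 13.62, tapestry corridor 12.96 lead.
Taking the top-ratio exhibits first gives armor display + interactive orrery + model ship for 836 (52 m²).
Dropping model ship frees 15 m²; slotting in diorama + textile wall (19 m²) lifts the total to 849 at 56 m².
No other feasible combination exceeds 849.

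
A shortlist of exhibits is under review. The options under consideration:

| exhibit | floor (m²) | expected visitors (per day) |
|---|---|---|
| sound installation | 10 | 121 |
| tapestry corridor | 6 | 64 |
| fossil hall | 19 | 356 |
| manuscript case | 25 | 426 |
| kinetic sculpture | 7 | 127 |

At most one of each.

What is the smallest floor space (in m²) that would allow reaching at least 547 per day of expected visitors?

Look for the lowest-floor combination reaching 547.
tapestry corridor + fossil hall + kinetic sculpture reaches 547 using 32 m².
Below 32 m² the best achievable stays under 547.

32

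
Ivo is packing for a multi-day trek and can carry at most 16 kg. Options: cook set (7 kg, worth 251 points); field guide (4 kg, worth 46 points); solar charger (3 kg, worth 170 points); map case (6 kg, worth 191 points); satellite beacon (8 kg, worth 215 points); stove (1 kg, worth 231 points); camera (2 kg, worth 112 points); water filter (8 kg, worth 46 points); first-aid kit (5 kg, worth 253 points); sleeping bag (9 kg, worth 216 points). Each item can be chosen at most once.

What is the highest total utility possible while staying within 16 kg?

By utility per kg: stove 231.00, solar charger 56.67, camera 56.00 lead.
Filling by ratio: field guide + solar charger + stove + camera + first-aid kit for 812, with 1 kg left unused.
The 6 kg tied up in field guide and camera is better spent on cook set — total rises to 905 (16 kg).
The closest alternative, cook set + stove + camera + first-aid kit, reaches only 847.

905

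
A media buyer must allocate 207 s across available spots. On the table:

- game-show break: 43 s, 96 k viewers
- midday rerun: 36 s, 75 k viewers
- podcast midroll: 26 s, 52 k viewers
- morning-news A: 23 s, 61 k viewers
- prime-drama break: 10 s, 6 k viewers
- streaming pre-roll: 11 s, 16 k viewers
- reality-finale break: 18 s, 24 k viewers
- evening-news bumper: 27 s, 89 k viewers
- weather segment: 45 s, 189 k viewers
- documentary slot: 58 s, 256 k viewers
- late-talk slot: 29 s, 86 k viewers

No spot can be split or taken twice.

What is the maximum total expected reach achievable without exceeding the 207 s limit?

716

Density check — documentary slot 4.41, weather segment 4.20, evening-news bumper 3.30, late-talk slot 2.97 are the best per s.
Taking the top-ratio spots first gives morning-news A + prime-drama break + streaming pre-roll + evening-news bumper + weather segment + documentary slot + late-talk slot for 703 (203 s).
Dropping morning-news A and prime-drama break and streaming pre-roll frees 44 s; slotting in game-show break (43 s) lifts the total to 716 at 202 s.
An exhaustive check of the 2048 subsets confirms 716.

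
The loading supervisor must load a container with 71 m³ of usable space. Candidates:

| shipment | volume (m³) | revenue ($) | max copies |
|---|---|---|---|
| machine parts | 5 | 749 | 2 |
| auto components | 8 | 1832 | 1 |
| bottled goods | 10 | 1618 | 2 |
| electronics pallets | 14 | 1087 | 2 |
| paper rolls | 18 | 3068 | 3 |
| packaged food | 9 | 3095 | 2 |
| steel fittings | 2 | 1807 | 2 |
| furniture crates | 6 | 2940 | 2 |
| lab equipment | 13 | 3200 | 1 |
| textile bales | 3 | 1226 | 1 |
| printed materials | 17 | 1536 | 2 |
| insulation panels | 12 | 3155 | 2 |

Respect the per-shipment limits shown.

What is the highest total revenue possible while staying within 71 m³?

25194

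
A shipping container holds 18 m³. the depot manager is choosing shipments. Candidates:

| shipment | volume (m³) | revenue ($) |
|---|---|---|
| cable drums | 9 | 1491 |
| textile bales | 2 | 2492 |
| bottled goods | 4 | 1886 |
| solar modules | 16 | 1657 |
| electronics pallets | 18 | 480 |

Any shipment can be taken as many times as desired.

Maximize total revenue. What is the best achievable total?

22428

Density check — textile bales 1246.00, bottled goods 471.50, cable drums 165.67, solar modules 103.56 are the best per m³.
The ratio ordering already packs tightly: 9×textile bales, 18 m³, 22428.
Nothing else within 18 m³ beats 22428.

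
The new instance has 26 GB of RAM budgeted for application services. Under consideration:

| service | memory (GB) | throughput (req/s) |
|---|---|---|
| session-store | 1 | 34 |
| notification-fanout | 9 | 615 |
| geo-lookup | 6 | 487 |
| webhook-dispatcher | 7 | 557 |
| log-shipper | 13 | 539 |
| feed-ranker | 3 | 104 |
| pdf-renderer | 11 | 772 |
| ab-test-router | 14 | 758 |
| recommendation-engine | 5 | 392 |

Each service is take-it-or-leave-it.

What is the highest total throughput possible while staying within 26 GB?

The ratio heuristic lands on session-store + geo-lookup + webhook-dispatcher + feed-ranker + recommendation-engine (1574) but leaves 4 GB idle.
Reworking the packing: notification-fanout + geo-lookup + pdf-renderer uses 26 GB and improves the total to 1874.
Nothing else within 26 GB beats 1874.

1874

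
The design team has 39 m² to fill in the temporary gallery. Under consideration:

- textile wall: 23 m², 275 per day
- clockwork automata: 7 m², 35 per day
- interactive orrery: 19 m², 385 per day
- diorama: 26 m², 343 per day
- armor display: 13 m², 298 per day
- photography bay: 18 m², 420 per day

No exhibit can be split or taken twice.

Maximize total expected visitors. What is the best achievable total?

805

By expected visitors per m²: photography bay 23.33, armor display 22.92, interactive orrery 20.26 lead.
Greedy by ratio would take clockwork automata + armor display + photography bay: 38 m² used, total 753.
The 20 m² tied up in clockwork automata and armor display is better spent on interactive orrery — total rises to 805 (37 m²).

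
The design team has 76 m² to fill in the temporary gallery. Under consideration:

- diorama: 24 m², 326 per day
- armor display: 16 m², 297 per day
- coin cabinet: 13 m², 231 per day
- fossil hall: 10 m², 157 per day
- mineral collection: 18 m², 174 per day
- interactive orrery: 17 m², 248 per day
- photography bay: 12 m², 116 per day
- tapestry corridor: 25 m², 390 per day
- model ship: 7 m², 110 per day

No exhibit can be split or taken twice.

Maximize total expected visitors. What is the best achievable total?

Ranking by ratio (expected visitors/m²): armor display 18.56, coin cabinet 17.77, model ship 15.71, fossil hall 15.70.
The ratio heuristic lands on armor display + coin cabinet + fossil hall + tapestry corridor + model ship (1185) but leaves 5 m² idle.
Dropping coin cabinet frees 13 m²; slotting in interactive orrery (17 m²) lifts the total to 1202 at 75 m².
That's the maximum — no swap from here does better than 1202.

1202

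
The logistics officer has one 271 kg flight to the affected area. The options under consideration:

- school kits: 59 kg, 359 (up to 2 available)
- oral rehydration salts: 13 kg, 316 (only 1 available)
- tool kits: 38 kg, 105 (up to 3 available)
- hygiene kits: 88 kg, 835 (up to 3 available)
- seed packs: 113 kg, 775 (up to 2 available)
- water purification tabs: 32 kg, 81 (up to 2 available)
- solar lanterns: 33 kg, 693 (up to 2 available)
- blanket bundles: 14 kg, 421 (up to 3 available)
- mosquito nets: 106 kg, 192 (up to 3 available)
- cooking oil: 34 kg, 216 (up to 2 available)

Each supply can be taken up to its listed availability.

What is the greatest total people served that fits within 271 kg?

By people served per kg: blanket bundles 30.07, oral rehydration salts 24.31, solar lanterns 21.00 lead.
Greedy by ratio would take oral rehydration salts + hygiene kits + 2×solar lanterns + 3×blanket bundles + cooking oil: 243 kg used, total 4016.
Dropping cooking oil frees 34 kg; slotting in school kits (59 kg) lifts the total to 4159 at 268 kg.
No other feasible combination exceeds 4159.

4159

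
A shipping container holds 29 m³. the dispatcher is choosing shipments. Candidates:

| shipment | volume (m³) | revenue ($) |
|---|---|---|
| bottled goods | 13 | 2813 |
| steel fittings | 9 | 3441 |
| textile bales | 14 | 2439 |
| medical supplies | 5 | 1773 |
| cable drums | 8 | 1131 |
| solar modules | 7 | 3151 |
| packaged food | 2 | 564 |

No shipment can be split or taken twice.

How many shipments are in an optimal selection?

4

The maximum revenue within 29 m³ is 9496.
One optimal bundle: steel fittings + medical supplies + cable drums + solar modules (29 m³).
All optima have 4 shipments.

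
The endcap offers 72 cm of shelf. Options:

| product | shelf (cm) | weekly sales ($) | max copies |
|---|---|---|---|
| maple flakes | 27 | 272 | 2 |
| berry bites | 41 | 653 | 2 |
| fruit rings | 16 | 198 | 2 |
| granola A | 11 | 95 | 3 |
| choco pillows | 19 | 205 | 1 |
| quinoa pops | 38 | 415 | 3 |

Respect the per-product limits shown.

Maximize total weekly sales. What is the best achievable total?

953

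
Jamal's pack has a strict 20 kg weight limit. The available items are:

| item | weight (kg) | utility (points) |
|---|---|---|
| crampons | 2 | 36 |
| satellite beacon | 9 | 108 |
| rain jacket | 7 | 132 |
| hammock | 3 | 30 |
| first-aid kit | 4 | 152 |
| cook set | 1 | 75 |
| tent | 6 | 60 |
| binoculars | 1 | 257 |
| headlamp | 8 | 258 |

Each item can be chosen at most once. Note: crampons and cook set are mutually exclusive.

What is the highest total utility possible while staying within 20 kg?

802

Best packing: first-aid kit + cook set + tent + binoculars + headlamp — 20 kg, 802 total.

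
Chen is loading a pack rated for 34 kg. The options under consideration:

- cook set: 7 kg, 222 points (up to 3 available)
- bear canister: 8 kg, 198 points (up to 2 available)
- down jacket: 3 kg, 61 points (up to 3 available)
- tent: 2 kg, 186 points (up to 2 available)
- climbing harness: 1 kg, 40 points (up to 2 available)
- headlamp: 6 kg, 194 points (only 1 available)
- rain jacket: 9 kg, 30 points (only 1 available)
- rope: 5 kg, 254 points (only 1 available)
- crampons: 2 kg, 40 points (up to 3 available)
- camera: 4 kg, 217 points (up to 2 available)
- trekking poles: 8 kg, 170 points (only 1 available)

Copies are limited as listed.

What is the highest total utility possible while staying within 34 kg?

1596

By utility per kg: tent 93.00, camera 54.25, rope 50.80 lead.
Cook set + 2×tent + 2×climbing harness + headlamp + rope + crampons + 2×camera uses 34 of the 34 kg and totals 1596.
No other feasible combination exceeds 1596.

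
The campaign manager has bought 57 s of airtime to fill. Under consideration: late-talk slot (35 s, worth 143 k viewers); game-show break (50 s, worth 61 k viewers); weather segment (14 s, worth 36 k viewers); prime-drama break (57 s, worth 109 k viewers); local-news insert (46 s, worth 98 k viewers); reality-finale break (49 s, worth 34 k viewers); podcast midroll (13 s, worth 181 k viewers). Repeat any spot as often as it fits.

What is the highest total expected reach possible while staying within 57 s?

Taking 4×podcast midroll: 52 s used, 724 in expected reach.
No other feasible combination exceeds 724.

724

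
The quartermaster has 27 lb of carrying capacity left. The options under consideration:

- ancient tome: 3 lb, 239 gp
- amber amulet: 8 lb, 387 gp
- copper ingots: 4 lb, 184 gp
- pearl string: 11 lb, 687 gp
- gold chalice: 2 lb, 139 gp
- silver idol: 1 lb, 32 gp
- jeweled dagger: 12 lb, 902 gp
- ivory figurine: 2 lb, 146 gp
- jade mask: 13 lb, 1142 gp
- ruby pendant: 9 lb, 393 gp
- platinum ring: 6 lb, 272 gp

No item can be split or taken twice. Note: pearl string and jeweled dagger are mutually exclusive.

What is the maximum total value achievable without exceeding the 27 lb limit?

2190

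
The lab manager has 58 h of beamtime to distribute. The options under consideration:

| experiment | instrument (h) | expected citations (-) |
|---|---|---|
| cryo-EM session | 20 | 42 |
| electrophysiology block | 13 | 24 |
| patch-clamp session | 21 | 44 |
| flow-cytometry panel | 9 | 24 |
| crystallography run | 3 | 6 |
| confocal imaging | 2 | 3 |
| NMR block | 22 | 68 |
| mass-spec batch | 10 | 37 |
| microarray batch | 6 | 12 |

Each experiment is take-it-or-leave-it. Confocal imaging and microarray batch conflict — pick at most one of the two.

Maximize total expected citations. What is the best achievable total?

159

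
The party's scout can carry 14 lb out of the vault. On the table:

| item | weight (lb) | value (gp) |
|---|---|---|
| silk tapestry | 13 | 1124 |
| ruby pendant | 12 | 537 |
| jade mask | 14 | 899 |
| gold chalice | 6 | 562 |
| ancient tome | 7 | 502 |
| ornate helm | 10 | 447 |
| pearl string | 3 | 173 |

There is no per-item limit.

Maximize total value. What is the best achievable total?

By value per lb: gold chalice 93.67, silk tapestry 86.46, ancient tome 71.71, jade mask 64.21 lead.
Taking silk tapestry: 13 lb used, 1124 in value.

1124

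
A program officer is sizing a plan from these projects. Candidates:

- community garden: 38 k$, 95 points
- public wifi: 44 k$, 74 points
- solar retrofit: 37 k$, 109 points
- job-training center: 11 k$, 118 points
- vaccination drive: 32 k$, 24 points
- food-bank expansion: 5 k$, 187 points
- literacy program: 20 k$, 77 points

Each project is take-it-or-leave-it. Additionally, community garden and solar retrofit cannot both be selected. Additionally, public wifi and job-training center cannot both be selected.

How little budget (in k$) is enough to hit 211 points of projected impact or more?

16

Look for the lowest-budget combination reaching 211.
job-training center + food-bank expansion reaches 305 using 16 k$.
Any bundle with less than 16 k$ falls short of 211.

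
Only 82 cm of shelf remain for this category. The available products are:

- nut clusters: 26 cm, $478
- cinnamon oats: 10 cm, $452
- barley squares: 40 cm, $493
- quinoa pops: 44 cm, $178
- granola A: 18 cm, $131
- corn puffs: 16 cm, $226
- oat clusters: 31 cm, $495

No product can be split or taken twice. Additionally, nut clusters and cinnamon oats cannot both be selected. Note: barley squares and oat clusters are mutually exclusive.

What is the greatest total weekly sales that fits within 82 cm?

1304

Taking cinnamon oats + granola A + corn puffs + oat clusters: 75 cm used, 1304 in weekly sales.
Runner-up nut clusters + corn puffs + oat clusters tops out at 1199.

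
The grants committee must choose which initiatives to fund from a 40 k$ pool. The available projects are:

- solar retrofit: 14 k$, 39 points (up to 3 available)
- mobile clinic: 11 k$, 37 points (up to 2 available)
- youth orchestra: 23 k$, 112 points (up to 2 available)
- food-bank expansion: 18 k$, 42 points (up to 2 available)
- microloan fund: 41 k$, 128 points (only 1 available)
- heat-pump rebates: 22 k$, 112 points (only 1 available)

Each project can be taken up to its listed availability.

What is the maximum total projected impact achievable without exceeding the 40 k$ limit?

154

Filling by ratio: mobile clinic + heat-pump rebates for 149, with 7 k$ left unused.
Dropping mobile clinic frees 11 k$; slotting in food-bank expansion (18 k$) lifts the total to 154 at 40 k$.
Every other selection either busts 40 k$ or exceeds an availability limit or fails to beat 154.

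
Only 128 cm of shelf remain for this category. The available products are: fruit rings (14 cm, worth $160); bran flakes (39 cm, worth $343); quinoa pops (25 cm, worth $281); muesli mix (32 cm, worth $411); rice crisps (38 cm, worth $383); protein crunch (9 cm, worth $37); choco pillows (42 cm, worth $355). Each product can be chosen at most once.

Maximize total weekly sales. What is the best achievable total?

1309

By weekly sales per cm: muesli mix 12.84, fruit rings 11.43, quinoa pops 11.24 lead.
Greedy by ratio would take fruit rings + quinoa pops + muesli mix + rice crisps + protein crunch: 118 cm used, total 1272.
Replace quinoa pops and protein crunch with choco pillows: the trade gains 37 net, giving 1309 at 126 cm.
Runner-up fruit rings + bran flakes + muesli mix + rice crisps tops out at 1297.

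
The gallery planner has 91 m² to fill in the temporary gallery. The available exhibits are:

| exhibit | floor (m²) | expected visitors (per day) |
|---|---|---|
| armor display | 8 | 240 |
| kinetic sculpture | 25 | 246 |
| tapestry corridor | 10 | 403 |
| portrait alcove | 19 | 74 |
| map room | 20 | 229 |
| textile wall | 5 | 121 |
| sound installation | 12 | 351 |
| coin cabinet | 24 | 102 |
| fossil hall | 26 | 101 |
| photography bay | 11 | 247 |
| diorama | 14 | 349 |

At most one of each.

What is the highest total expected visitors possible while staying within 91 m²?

1957

The ratio heuristic lands on armor display + tapestry corridor + map room + textile wall + sound installation + photography bay + diorama (1940) but leaves 11 m² idle.
Replace map room with kinetic sculpture: the trade gains 17 net, giving 1957 at 85 m².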